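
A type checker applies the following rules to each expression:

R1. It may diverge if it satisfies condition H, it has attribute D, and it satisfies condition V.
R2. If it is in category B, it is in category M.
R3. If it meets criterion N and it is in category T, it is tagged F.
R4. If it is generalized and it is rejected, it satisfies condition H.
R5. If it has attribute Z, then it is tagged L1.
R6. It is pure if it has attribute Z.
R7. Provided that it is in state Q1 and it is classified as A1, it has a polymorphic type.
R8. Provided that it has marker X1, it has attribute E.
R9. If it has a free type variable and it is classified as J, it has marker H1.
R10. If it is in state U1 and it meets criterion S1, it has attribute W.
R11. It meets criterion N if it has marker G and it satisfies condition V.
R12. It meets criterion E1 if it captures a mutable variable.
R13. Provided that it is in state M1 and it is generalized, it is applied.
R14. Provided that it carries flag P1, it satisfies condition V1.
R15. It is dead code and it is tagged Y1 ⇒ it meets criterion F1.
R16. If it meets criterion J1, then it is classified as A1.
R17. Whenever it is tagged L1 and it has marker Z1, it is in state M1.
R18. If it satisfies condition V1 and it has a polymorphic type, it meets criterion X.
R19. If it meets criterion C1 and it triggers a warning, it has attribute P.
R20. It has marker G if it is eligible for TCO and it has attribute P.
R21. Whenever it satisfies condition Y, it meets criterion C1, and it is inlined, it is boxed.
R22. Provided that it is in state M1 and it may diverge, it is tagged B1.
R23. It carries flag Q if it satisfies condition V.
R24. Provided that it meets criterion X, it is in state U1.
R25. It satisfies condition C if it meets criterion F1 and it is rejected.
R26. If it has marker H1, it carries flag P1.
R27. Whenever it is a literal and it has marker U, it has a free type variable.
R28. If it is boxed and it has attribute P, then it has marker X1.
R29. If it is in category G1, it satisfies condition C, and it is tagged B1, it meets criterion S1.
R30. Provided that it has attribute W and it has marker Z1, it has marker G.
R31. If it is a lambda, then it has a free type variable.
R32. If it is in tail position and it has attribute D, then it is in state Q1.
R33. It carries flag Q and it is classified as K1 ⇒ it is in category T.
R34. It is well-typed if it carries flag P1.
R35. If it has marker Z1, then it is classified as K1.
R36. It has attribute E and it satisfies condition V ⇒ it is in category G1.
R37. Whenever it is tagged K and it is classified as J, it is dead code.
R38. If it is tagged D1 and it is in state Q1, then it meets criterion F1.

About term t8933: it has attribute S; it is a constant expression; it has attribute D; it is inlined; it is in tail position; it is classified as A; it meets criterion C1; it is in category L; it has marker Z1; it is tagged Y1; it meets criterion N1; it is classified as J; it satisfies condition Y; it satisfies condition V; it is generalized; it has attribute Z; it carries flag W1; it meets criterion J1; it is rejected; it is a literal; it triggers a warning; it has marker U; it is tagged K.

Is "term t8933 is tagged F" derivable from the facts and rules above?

By R4 (it is generalized, it is rejected): it satisfies condition H.
By R5 (it has attribute Z): it is tagged L1.
By R16 (it meets criterion J1): it is classified as A1.
By R17 (it is tagged L1, it has marker Z1): it is in state M1.
By R19 (it meets criterion C1, it triggers a warning): it has attribute P.
By R21 (it satisfies condition Y, it meets criterion C1, it is inlined): it is boxed.
By R23 (it satisfies condition V): it carries flag Q.
By R27 (it is a literal, it has marker U): it has a free type variable.
By R28 (it is boxed, it has attribute P): it has marker X1.
By R32 (it is in tail position, it has attribute D): it is in state Q1.
By R35 (it has marker Z1): it is classified as K1.
By R37 (it is tagged K, it is classified as J): it is dead code.
By R1 (it satisfies condition H, it has attribute D, it satisfies condition V): it may diverge.
By R7 (it is in state Q1, it is classified as A1): it has a polymorphic type.
By R8 (it has marker X1): it has attribute E.
By R9 (it has a free type variable, it is classified as J): it has marker H1.
By R15 (it is dead code, it is tagged Y1): it meets criterion F1.
By R22 (it is in state M1, it may diverge): it is tagged B1.
By R25 (it meets criterion F1, it is rejected): it satisfies condition C.
By R26 (it has marker H1): it carries flag P1.
By R33 (it carries flag Q, it is classified as K1): it is in category T.
By R36 (it has attribute E, it satisfies condition V): it is in category G1.
By R14 (it carries flag P1): it satisfies condition V1.
By R18 (it satisfies condition V1, it has a polymorphic type): it meets criterion X.
By R24 (it meets criterion X): it is in state U1.
By R29 (it is in category G1, it satisfies condition C, it is tagged B1): it meets criterion S1.
By R10 (it is in state U1, it meets criterion S1): it has attribute W.
By R30 (it has attribute W, it has marker Z1): it has marker G.
By R11 (it has marker G, it satisfies condition V): it meets criterion N.
By R3 (it meets criterion N, it is in category T): it is tagged F.

Yes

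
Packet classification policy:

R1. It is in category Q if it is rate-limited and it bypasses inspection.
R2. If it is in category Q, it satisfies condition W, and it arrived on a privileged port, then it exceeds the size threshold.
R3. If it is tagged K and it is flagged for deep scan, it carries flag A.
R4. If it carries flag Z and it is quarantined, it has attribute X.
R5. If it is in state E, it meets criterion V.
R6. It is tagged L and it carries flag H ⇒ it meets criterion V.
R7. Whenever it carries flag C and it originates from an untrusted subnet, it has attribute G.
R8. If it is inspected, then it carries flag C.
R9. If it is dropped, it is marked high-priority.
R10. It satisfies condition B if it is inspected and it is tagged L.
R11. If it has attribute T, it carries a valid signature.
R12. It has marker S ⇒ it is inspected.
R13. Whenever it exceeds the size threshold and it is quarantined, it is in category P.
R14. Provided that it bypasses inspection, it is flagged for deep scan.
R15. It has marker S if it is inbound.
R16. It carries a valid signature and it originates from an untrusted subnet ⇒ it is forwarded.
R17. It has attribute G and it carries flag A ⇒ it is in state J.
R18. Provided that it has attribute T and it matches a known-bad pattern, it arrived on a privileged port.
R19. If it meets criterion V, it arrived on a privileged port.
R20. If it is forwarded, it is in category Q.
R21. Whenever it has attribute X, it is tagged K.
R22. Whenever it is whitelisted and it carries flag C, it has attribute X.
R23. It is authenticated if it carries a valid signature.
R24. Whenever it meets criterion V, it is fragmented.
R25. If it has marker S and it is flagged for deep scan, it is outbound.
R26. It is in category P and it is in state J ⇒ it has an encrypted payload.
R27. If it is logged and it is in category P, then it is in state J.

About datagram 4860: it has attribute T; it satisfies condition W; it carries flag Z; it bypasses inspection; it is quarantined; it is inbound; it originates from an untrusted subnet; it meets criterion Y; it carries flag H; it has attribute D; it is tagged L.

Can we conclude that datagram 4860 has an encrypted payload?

By R4 (it carries flag Z, it is quarantined): it has attribute X.
By R6 (it is tagged L, it carries flag H): it meets criterion V.
By R11 (it has attribute T): it carries a valid signature.
By R14 (it bypasses inspection): it is flagged for deep scan.
By R15 (it is inbound): it has marker S.
By R16 (it carries a valid signature, it originates from an untrusted subnet): it is forwarded.
By R19 (it meets criterion V): it arrived on a privileged port.
By R20 (it is forwarded): it is in category Q.
By R21 (it has attribute X): it is tagged K.
By R2 (it is in category Q, it satisfies condition W, it arrived on a privileged port): it exceeds the size threshold.
By R3 (it is tagged K, it is flagged for deep scan): it carries flag A.
By R12 (it has marker S): it is inspected.
By R13 (it exceeds the size threshold, it is quarantined): it is in category P.
By R8 (it is inspected): it carries flag C.
By R7 (it carries flag C, it originates from an untrusted subnet): it has attribute G.
By R17 (it has attribute G, it carries flag A): it is in state J.
By R26 (it is in category P, it is in state J): it has an encrypted payload.

Yes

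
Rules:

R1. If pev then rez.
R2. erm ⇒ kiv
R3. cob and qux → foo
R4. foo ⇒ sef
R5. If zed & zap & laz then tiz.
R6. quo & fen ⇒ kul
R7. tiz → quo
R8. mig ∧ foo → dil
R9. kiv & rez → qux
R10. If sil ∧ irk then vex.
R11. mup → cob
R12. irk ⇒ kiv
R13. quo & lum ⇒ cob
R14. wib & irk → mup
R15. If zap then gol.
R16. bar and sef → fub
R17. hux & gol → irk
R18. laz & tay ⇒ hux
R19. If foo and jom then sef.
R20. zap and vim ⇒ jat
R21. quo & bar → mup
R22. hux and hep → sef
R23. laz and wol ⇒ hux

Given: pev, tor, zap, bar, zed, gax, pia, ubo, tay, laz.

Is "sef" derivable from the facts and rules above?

Yes

rez  (by R1: pev)
tiz  (by R5: zed, zap, laz)
quo  (by R7: tiz)
gol  (by R15: zap)
hux  (by R18: laz, tay)
mup  (by R21: quo, bar)
cob  (by R11: mup)
irk  (by R17: hux, gol)
kiv  (by R12: irk)
qux  (by R9: kiv, rez)
foo  (by R3: cob, qux)
sef  (by R4: foo)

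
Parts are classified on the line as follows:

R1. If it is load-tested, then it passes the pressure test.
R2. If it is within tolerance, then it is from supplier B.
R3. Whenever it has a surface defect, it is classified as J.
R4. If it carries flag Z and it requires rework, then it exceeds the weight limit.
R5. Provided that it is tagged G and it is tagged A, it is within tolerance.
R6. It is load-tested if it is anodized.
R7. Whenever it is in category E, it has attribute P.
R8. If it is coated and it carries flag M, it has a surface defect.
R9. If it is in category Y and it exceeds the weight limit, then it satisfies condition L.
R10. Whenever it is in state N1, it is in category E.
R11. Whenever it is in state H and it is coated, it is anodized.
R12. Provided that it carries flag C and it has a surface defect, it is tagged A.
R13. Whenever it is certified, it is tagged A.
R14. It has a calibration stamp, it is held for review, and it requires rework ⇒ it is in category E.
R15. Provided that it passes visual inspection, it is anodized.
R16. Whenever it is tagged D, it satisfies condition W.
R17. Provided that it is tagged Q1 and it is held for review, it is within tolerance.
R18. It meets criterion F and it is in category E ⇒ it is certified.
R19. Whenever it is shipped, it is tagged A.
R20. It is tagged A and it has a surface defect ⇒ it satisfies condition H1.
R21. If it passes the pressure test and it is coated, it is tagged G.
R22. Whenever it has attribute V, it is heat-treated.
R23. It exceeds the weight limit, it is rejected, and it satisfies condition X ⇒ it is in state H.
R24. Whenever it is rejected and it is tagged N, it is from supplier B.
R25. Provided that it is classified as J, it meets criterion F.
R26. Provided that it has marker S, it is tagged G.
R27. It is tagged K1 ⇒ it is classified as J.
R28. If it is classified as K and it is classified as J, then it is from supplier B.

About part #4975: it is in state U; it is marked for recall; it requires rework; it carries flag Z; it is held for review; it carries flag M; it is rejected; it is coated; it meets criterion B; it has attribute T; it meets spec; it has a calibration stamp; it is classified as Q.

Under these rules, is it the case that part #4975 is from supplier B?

No

Forward chaining from the given facts derives: exceeds the weight limit, has a surface defect, is in category E, is classified as J, has attribute P, meets criterion F, is certified, is tagged A, satisfies condition H1.
Rules concluding "it is from supplier B": R2 needs "it is within tolerance"; R24 needs "it is tagged N"; R28 needs "it is classified as K" — none of these are established.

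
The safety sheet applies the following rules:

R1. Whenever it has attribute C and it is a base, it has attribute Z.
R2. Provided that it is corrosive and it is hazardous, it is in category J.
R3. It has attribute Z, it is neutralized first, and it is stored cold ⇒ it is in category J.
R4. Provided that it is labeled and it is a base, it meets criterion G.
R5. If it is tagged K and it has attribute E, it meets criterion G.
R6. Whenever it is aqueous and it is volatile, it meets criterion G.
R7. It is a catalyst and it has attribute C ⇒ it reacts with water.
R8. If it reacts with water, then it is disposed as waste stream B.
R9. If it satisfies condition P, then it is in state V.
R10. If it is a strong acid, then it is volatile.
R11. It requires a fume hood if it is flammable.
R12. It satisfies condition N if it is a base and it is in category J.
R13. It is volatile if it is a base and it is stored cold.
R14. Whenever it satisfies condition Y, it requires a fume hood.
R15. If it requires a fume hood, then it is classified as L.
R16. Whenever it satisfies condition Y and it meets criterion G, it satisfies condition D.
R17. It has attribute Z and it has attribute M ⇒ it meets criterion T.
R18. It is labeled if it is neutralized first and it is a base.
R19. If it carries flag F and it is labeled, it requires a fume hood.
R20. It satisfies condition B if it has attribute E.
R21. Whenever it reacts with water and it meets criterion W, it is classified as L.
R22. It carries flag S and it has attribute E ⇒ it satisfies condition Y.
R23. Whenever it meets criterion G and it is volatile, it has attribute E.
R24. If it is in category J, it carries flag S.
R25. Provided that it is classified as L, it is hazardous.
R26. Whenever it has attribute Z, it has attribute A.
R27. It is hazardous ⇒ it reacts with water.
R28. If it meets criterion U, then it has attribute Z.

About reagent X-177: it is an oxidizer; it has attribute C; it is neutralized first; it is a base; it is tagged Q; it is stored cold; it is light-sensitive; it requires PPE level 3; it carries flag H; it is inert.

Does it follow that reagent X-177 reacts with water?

By R1 (it has attribute C, it is a base): it has attribute Z.
By R3 (it has attribute Z, it is neutralized first, it is stored cold): it is in category J.
By R13 (it is a base, it is stored cold): it is volatile.
By R18 (it is neutralized first, it is a base): it is labeled.
By R24 (it is in category J): it carries flag S.
By R4 (it is labeled, it is a base): it meets criterion G.
By R23 (it meets criterion G, it is volatile): it has attribute E.
By R22 (it carries flag S, it has attribute E): it satisfies condition Y.
By R14 (it satisfies condition Y): it requires a fume hood.
By R15 (it requires a fume hood): it is classified as L.
By R25 (it is classified as L): it is hazardous.
By R27 (it is hazardous): it reacts with water.

Yes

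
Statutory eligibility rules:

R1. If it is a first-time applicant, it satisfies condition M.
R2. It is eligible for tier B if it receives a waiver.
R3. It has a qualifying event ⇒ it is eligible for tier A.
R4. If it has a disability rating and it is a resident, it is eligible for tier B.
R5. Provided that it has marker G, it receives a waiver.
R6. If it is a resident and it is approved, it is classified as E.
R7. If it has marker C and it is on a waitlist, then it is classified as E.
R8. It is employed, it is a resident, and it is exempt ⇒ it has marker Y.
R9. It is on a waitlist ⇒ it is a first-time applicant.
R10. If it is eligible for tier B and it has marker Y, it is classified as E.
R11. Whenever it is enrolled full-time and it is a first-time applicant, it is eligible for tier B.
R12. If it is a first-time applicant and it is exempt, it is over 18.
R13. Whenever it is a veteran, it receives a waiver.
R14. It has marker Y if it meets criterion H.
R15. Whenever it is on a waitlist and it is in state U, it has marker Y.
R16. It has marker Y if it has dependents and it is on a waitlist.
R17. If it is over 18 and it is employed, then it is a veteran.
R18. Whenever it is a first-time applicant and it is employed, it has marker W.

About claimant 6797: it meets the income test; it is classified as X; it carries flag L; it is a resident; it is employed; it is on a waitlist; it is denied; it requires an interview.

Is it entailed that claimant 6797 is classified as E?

Forward chaining from the given facts derives: is a first-time applicant, has marker W, satisfies condition M.
Rules concluding "it is classified as E": R6 needs "it is approved"; R7 needs "it has marker C"; R10 needs "it is eligible for tier B" — none of these are established.

No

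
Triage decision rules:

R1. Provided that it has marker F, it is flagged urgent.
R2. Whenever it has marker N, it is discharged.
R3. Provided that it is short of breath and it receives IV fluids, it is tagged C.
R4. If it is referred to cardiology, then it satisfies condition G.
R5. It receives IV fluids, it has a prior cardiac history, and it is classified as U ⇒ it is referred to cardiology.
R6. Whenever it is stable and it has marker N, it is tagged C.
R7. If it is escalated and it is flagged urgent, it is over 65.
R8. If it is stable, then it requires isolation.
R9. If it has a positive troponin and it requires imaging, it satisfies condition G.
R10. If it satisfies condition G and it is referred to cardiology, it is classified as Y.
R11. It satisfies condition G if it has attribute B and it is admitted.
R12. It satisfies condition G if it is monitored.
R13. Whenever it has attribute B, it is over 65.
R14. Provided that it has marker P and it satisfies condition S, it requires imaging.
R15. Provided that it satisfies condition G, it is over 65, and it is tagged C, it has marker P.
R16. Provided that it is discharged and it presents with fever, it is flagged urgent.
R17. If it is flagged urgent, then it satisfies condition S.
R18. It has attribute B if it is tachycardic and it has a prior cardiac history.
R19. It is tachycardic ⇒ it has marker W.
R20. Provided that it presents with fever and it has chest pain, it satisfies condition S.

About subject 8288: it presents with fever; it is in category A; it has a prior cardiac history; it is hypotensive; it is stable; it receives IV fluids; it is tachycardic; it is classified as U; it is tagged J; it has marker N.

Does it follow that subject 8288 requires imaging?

Yes

By R2 (it has marker N): it is discharged.
By R5 (it receives IV fluids, it has a prior cardiac history, it is classified as U): it is referred to cardiology.
By R6 (it is stable, it has marker N): it is tagged C.
By R16 (it is discharged, it presents with fever): it is flagged urgent.
By R17 (it is flagged urgent): it satisfies condition S.
By R18 (it is tachycardic, it has a prior cardiac history): it has attribute B.
By R4 (it is referred to cardiology): it satisfies condition G.
By R13 (it has attribute B): it is over 65.
By R15 (it satisfies condition G, it is over 65, it is tagged C): it has marker P.
By R14 (it has marker P, it satisfies condition S): it requires imaging.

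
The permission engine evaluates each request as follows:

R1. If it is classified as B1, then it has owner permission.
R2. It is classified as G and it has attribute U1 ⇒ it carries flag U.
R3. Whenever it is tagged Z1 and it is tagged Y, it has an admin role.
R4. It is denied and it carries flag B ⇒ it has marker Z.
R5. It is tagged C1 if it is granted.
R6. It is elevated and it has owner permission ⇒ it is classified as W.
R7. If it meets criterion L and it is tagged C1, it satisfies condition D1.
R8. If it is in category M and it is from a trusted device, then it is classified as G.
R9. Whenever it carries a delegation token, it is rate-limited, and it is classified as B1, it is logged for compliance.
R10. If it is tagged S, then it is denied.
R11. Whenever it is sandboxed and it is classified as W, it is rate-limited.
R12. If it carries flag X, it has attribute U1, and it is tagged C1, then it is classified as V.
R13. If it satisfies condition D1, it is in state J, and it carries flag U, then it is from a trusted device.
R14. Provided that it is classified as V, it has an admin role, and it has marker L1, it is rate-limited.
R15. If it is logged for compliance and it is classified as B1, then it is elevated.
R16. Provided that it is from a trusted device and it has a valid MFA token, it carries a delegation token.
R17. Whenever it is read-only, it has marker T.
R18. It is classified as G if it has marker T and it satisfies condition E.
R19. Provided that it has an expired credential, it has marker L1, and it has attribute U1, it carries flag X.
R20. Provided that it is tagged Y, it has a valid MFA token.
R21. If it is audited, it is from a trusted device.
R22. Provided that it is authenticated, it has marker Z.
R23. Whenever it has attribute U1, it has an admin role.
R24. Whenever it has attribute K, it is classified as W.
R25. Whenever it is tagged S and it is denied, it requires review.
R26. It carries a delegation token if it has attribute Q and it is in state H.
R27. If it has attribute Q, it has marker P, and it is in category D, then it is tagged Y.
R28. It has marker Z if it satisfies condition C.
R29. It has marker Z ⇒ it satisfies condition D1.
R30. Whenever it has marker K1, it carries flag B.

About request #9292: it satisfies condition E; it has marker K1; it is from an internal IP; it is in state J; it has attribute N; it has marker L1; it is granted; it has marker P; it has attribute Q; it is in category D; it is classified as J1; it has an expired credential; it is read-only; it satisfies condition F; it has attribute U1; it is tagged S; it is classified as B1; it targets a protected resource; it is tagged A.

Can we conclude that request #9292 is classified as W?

Yes

By R1 (it is classified as B1): it has owner permission.
By R5 (it is granted): it is tagged C1.
By R10 (it is tagged S): it is denied.
By R17 (it is read-only): it has marker T.
By R18 (it has marker T, it satisfies condition E): it is classified as G.
By R19 (it has an expired credential, it has marker L1, it has attribute U1): it carries flag X.
By R23 (it has attribute U1): it has an admin role.
By R27 (it has attribute Q, it has marker P, it is in category D): it is tagged Y.
By R30 (it has marker K1): it carries flag B.
By R2 (it is classified as G, it has attribute U1): it carries flag U.
By R4 (it is denied, it carries flag B): it has marker Z.
By R12 (it carries flag X, it has attribute U1, it is tagged C1): it is classified as V.
By R14 (it is classified as V, it has an admin role, it has marker L1): it is rate-limited.
By R20 (it is tagged Y): it has a valid MFA token.
By R29 (it has marker Z): it satisfies condition D1.
By R13 (it satisfies condition D1, it is in state J, it carries flag U): it is from a trusted device.
By R16 (it is from a trusted device, it has a valid MFA token): it carries a delegation token.
By R9 (it carries a delegation token, it is rate-limited, it is classified as B1): it is logged for compliance.
By R15 (it is logged for compliance, it is classified as B1): it is elevated.
By R6 (it is elevated, it has owner permission): it is classified as W.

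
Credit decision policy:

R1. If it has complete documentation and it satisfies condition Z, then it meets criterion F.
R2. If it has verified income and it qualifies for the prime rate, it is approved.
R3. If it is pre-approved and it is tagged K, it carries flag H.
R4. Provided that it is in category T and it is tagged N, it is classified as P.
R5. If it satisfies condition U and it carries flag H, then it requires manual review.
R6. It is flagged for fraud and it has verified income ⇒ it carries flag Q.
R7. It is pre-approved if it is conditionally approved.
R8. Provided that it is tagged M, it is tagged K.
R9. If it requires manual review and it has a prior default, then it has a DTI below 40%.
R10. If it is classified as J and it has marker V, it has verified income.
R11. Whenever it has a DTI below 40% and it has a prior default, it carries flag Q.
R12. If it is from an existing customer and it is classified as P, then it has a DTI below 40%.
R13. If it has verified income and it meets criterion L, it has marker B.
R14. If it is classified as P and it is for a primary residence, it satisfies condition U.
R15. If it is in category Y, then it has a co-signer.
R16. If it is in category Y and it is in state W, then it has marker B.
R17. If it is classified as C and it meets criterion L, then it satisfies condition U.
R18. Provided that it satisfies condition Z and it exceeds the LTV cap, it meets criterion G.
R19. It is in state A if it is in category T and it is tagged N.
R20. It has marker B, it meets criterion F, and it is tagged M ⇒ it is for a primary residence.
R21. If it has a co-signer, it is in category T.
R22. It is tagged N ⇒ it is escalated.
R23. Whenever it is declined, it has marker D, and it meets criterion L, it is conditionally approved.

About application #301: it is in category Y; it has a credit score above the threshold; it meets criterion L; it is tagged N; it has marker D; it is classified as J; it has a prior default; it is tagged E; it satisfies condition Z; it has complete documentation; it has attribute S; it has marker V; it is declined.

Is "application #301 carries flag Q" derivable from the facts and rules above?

No

Forward chaining from the given facts derives: meets criterion F, has verified income, has marker B, has a co-signer, is in category T, is escalated, is conditionally approved, is classified as P, is pre-approved, is in state A.
Rules concluding "it carries flag Q": R6 needs "it is flagged for fraud"; R11 needs "it has a DTI below 40%" — none of these are established.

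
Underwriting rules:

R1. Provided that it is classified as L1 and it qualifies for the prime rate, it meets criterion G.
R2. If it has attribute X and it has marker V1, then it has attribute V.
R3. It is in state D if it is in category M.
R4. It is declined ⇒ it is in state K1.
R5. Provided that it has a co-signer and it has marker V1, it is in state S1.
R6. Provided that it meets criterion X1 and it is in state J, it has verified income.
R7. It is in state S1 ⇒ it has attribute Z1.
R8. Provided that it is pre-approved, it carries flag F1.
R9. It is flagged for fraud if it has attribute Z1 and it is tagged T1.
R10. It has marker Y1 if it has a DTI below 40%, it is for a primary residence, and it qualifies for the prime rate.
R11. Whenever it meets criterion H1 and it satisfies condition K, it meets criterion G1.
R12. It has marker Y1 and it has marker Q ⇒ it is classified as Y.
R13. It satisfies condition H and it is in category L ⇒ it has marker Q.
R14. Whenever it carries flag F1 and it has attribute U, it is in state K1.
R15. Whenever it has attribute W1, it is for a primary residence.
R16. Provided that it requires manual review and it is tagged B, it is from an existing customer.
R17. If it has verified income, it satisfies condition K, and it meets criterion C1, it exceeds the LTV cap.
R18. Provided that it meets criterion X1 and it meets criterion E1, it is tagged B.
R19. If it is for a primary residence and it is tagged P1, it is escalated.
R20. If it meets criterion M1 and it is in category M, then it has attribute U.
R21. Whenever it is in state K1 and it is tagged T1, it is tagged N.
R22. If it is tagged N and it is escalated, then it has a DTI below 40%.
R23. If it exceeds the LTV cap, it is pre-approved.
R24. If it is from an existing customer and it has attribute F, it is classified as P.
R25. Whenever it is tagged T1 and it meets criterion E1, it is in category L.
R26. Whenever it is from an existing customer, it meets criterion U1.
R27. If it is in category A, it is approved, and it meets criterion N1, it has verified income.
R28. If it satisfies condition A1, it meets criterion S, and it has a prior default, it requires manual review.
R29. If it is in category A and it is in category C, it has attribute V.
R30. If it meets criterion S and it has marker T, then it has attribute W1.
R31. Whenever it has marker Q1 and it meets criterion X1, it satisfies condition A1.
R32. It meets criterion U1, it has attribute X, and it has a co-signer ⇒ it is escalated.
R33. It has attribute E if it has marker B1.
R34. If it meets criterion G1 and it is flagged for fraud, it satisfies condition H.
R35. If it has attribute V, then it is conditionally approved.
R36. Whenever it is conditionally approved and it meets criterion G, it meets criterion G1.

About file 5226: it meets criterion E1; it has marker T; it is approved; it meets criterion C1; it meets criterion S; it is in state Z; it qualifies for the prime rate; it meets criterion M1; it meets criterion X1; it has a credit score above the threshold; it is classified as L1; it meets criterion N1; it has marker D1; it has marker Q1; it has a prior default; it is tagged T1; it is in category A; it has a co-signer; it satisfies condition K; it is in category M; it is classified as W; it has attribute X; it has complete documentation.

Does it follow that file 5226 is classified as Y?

No

Forward chaining from the given facts derives: meets criterion G, is in state D, is tagged B, has attribute U, is in category L, has verified income, has attribute W1, satisfies condition A1, is for a primary residence, exceeds the LTV cap, is pre-approved, requires manual review, carries flag F1, is in state K1, is from an existing customer, is tagged N, meets criterion U1, is escalated, has a DTI below 40%, has marker Y1.
The only rule concluding "it is classified as Y" is R12, which needs "it has marker Q"; that is never established.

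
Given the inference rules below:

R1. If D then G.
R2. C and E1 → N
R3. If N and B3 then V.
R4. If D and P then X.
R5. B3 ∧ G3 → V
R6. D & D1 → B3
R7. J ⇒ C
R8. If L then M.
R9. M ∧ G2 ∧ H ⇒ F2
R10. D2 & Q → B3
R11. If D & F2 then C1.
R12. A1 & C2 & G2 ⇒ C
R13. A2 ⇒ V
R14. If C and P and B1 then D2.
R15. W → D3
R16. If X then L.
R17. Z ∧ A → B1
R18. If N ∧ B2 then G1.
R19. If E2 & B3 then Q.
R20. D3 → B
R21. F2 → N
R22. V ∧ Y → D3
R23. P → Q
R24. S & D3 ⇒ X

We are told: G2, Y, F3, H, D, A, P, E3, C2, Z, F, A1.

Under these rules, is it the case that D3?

X  (by R4: D, P)
C  (by R12: A1, C2, G2)
L  (by R16: X)
B1  (by R17: Z, A)
Q  (by R23: P)
M  (by R8: L)
F2  (by R9: M, G2, H)
D2  (by R14: C, P, B1)
N  (by R21: F2)
B3  (by R10: D2, Q)
V  (by R3: N, B3)
D3  (by R22: V, Y)

Yes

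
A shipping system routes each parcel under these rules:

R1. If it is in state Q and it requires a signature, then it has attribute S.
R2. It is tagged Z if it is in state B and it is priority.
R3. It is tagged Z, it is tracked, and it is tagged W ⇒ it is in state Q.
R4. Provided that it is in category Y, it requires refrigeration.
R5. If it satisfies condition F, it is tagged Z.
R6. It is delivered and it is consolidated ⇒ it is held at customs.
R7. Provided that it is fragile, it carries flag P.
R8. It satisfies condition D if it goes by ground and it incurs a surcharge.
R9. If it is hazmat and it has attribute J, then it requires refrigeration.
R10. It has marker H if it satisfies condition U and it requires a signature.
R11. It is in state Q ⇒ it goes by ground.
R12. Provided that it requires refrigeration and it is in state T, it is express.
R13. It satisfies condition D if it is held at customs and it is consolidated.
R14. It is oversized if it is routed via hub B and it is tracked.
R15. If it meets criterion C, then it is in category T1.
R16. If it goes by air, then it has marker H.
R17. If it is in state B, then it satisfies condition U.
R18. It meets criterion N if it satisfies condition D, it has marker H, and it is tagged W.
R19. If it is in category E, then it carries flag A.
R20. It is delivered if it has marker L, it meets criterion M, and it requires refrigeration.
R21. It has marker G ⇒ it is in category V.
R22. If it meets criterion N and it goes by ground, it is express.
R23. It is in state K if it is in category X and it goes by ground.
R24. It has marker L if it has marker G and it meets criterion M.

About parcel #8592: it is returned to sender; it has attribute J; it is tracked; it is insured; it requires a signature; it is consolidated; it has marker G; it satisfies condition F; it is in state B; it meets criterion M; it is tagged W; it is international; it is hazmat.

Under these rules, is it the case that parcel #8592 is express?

Yes

By R5 (it satisfies condition F): it is tagged Z.
By R9 (it is hazmat, it has attribute J): it requires refrigeration.
By R17 (it is in state B): it satisfies condition U.
By R24 (it has marker G, it meets criterion M): it has marker L.
By R3 (it is tagged Z, it is tracked, it is tagged W): it is in state Q.
By R10 (it satisfies condition U, it requires a signature): it has marker H.
By R11 (it is in state Q): it goes by ground.
By R20 (it has marker L, it meets criterion M, it requires refrigeration): it is delivered.
By R6 (it is delivered, it is consolidated): it is held at customs.
By R13 (it is held at customs, it is consolidated): it satisfies condition D.
By R18 (it satisfies condition D, it has marker H, it is tagged W): it meets criterion N.
By R22 (it meets criterion N, it goes by ground): it is express.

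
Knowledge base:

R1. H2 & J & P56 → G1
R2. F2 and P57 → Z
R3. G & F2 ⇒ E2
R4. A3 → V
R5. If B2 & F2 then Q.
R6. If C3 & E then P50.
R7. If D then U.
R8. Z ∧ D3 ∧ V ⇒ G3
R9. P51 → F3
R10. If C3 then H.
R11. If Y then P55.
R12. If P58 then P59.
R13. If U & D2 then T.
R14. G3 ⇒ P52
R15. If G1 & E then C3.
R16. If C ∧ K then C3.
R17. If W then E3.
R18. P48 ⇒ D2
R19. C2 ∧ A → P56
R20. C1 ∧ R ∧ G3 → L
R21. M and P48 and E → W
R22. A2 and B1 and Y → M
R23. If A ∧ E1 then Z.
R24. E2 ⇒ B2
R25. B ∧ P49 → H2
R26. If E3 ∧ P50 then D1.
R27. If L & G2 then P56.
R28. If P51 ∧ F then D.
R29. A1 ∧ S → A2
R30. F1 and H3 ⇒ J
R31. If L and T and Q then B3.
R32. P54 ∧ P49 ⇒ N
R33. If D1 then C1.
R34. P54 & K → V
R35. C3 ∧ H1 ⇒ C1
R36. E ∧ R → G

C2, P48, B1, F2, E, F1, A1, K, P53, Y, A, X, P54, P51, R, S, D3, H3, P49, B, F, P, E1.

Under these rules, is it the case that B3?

D2  (by R18: P48)
P56  (by R19: C2, A)
Z  (by R23: A, E1)
H2  (by R25: B, P49)
D  (by R28: P51, F)
A2  (by R29: A1, S)
J  (by R30: F1, H3)
V  (by R34: P54, K)
G  (by R36: E, R)
G1  (by R1: H2, J, P56)
E2  (by R3: G, F2)
U  (by R7: D)
G3  (by R8: Z, D3, V)
T  (by R13: U, D2)
C3  (by R15: G1, E)
M  (by R22: A2, B1, Y)
B2  (by R24: E2)
Q  (by R5: B2, F2)
P50  (by R6: C3, E)
W  (by R21: M, P48, E)
E3  (by R17: W)
D1  (by R26: E3, P50)
C1  (by R33: D1)
L  (by R20: C1, R, G3)
B3  (by R31: L, T, Q)

Yes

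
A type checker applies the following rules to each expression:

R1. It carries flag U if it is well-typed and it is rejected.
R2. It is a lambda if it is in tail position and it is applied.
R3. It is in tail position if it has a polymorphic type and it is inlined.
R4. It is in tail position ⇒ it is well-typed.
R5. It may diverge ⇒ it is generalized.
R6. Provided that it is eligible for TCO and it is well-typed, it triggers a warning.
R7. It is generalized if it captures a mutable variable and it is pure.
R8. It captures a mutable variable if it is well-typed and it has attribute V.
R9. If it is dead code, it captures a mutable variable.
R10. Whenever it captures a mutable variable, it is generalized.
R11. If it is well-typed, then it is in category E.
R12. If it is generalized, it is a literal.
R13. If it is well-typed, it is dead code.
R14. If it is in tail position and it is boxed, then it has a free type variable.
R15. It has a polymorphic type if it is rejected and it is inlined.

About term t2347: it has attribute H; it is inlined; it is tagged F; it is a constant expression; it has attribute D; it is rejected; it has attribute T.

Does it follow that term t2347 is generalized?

By R15 (it is rejected, it is inlined): it has a polymorphic type.
By R3 (it has a polymorphic type, it is inlined): it is in tail position.
By R4 (it is in tail position): it is well-typed.
By R13 (it is well-typed): it is dead code.
By R9 (it is dead code): it captures a mutable variable.
By R10 (it captures a mutable variable): it is generalized.

Yes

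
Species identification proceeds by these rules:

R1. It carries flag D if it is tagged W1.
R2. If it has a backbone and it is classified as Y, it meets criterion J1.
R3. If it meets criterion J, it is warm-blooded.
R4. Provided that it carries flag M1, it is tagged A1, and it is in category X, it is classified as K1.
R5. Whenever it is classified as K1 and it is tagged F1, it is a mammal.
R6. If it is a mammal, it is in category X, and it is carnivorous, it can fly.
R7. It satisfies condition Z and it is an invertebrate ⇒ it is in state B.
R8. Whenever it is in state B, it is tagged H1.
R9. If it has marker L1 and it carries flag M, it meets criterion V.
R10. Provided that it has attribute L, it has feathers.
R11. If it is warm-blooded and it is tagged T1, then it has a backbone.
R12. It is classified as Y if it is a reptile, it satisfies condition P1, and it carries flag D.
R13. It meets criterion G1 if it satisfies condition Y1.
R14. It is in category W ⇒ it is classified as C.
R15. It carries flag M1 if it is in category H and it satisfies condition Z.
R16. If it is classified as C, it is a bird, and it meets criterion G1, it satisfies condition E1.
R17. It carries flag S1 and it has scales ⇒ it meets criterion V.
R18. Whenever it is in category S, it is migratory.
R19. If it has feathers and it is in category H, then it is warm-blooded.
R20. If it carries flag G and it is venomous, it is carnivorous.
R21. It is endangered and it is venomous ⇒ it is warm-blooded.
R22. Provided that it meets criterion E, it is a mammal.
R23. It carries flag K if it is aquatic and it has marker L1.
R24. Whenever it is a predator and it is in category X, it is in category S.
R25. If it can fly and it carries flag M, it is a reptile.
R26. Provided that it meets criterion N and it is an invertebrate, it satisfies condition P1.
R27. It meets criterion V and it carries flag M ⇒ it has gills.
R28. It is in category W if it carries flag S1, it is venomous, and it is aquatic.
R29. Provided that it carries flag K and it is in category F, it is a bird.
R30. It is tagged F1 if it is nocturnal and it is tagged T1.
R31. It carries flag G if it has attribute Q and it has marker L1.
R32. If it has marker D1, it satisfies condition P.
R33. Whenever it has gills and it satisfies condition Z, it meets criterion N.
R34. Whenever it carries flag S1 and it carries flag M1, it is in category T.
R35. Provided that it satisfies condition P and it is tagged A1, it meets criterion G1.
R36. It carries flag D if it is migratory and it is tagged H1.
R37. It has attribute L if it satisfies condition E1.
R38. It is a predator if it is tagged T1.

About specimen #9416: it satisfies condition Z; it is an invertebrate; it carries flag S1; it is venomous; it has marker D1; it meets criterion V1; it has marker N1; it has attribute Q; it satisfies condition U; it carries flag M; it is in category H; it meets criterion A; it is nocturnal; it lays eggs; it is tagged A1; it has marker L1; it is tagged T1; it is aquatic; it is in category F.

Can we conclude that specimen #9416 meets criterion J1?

Forward chaining from the given facts derives: is in state B, is tagged H1, meets criterion V, carries flag M1, carries flag K, has gills, is in category W, is a bird, is tagged F1, carries flag G, satisfies condition P, meets criterion N, is in category T, meets criterion G1, is a predator, is classified as C, satisfies condition E1, is carnivorous, satisfies condition P1, has attribute L, has feathers, is warm-blooded, has a backbone.
The only rule concluding "it meets criterion J1" is R2, which needs "it is classified as Y"; that is never established.

No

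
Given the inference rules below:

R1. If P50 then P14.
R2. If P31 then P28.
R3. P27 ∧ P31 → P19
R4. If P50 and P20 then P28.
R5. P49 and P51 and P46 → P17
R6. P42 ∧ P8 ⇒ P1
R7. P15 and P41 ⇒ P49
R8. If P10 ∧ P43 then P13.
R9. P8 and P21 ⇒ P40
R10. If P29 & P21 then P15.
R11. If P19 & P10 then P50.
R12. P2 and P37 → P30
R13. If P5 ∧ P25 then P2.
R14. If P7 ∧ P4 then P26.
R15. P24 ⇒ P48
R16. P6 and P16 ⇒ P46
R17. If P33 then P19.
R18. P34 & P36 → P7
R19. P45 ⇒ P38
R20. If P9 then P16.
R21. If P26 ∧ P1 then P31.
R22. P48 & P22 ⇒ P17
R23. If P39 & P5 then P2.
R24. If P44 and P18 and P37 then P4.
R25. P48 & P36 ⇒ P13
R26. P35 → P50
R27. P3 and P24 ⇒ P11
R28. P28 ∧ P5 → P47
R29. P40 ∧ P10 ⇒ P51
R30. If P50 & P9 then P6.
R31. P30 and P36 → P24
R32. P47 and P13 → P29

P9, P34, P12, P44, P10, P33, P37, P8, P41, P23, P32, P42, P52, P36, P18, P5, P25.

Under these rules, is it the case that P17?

No

Forward chaining from the given facts derives: P1, P2, P19, P7, P16, P4, P50, P30, P26, P31, P6, P24, P14, P28, P48, P46, P13, P47, P29.
Rules concluding P17: R5 needs P49; R22 needs P22 — none of these are established.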